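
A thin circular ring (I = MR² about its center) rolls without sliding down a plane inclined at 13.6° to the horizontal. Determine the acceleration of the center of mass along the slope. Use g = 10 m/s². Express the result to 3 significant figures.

Here I = MR², so the shape factor k = I/(MR²) = 1.
Newton's second law down the slope: Mg sinθ − f = Ma. The torque equation fR = Iα (with α = a/R) gives f = kMa.
Eliminating f: Mg sinθ = (1+k)Ma, so a = g sinθ/(1+k) = 10 × sin13.6° / 2 ≈ 1.18 m/s².

a ≈ 1.18 m/s²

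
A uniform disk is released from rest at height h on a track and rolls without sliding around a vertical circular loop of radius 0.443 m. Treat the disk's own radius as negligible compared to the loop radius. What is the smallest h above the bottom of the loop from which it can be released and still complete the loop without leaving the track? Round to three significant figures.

For this body I = (1/2)MR², i.e. k = I/(MR²) = 0.5.
At the top, contact is just lost when gravity alone supplies the centripetal force: Mg = Mv_top²/r, i.e. v_top² = gr.
With ω = v/R, the kinetic energy at speed v is ½(1+k)Mv² = (3/4)Mv².
Energy conservation from release (height h) to the top (height 2r): Mgh = Mg(2r) + (3/4)M·gr.
Thus h_min = 2r + (1+k)r/2 = r(2 + 1.5/2) = 0.443 × 2.75 ≈ 1.22 m.

h_min ≈ 1.22 m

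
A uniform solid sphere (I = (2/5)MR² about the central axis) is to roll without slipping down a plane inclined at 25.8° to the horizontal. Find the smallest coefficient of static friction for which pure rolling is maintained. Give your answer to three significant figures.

Here I = (2/5)MR², so the shape factor k = I/(MR²) = 0.4.
Translational: Mg sinθ − f = Ma. Rotational about the CM: fR = Iα = kMRa, so f = kMa.
These give a = g sinθ/(1+k) and the required friction f = kMg sinθ/(1+k).
With N = Mg cosθ, the no-slip condition f ≤ μN gives μ_min = f/N = k tanθ/(1+k).
μ_min = 0.4 × tan25.8° / 1.4 ≈ 0.138.

μ_min ≈ 0.138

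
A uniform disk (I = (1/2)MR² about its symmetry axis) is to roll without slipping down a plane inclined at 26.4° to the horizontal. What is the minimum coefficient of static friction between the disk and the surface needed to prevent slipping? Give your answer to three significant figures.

μ_min ≈ 0.165

The moment of inertia is (1/2)MR², giving k ≡ I/(MR²) = 0.5.
Translational: Mg sinθ − f = Ma. Rotational about the CM: fR = Iα = kMRa, so f = kMa.
These give a = g sinθ/(1+k) and the required friction f = kMg sinθ/(1+k).
The normal force is N = Mg cosθ, so μ_min = f/N = k tanθ/(1+k).
μ_min = 0.5 × tan26.4° / 1.5 ≈ 0.165.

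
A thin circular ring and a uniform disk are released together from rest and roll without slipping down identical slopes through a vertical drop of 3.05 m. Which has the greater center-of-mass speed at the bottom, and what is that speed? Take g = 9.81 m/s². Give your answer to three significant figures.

For rolling without slipping, Mgh = ½(1+k)Mv² where k = I/(MR²), so v = √(2gh/(1+k)).
Thin circular ring: k = 1, giving v = √(2×9.81×3.05/2) = 5.47 m/s.
Uniform disk: k = 0.5, giving v = √(2×9.81×3.05/1.5) = 6.316 m/s.
The smaller k wins: the uniform disk, at ≈ 6.32 m/s.

the uniform disk, at v ≈ 6.32 m/s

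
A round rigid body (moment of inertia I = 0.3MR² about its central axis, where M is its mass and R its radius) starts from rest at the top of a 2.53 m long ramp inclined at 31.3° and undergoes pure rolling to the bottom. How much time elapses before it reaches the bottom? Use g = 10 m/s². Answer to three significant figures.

t ≈ 1.13 s

Here I = 0.3MR², so the shape factor k = I/(MR²) = 0.3.
Translational: Mg sinθ − f = Ma. Rotational about the CM: fR = Iα = kMRa, so f = kMa.
Hence a = g sinθ/(1+k) = 10×sin31.3°/1.3 = 3.996 m/s².
Starting from rest, L = ½at², so t = √(2L/a) = √(2×2.53/3.996) ≈ 1.13 s.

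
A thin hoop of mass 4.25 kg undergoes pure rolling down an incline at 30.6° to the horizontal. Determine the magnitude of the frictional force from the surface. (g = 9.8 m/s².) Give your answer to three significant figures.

f ≈ 10.6 N

For this body I = MR², i.e. k = I/(MR²) = 1.
Along the incline Mg sinθ − f = Ma, and torque about the center fR = Iα = kMR²(a/R) gives f = kMa.
Combining, a = g sinθ/(1+k) and f = kMa = kMg sinθ/(1+k).
f = 1 × 4.25 × 9.8 × sin30.6° / 2 ≈ 10.6 N.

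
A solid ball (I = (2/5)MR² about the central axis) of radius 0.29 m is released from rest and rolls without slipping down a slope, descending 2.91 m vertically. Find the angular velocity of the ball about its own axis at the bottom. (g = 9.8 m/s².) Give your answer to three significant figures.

For this body I = (2/5)MR², i.e. k = I/(MR²) = 0.4.
Rolling without slipping gives ω = v/R, so the total kinetic energy is ½Mv² + ½Iω² = ½(1+k)Mv² = (7/10)Mv².
Energy conservation Mgh = ½(1+k)Mv² gives v = √(2gh/(1+k)) = √(2 × 9.8 × 2.91 / 1.4) = 6.383 m/s.
The angular speed follows from ω = v/R = 6.383/0.29 ≈ 22.0 rad/s.

ω ≈ 22.0 rad/s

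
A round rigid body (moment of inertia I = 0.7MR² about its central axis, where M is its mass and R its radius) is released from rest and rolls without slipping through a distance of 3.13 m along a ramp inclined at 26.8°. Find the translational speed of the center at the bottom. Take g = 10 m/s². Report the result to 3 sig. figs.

v ≈ 4.07 m/s

For this body I = 0.7MR², i.e. k = I/(MR²) = 0.7.
The rolling condition ω = v/R makes the rotational term ½I(v/R)² = ½kMv², so KE_total = ½(1+k)Mv² = (17/20)Mv².
The vertical drop is h = L sinθ = 3.13 × sin26.8° = 1.411 m.
Setting Mgh = (17/20)Mv² gives v = √(2gh/(1+k)) = √(2·10·1.411/1.7) ≈ 4.07 m/s.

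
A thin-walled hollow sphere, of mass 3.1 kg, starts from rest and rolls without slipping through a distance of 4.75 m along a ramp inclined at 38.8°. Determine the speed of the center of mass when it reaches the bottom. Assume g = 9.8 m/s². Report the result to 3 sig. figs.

v ≈ 5.92 m/s

For this body I = (2/3)MR², i.e. k = I/(MR²) = 2/3.
Rolling without slipping gives ω = v/R, so the total kinetic energy is ½Mv² + ½Iω² = ½(1+k)Mv² = (5/6)Mv².
The vertical drop is h = L sinθ = 4.75 × sin38.8° = 2.976 m.
Energy conservation: Mgh = (5/6)Mv², so v = √(2gh/(1+k)) = √(2 × 9.8 × 2.976 / 1.667) ≈ 5.92 m/s.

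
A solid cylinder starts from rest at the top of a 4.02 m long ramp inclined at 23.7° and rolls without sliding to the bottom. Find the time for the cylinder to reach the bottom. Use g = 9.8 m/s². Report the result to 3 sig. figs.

t ≈ 1.75 s

The moment of inertia is (1/2)MR², giving k ≡ I/(MR²) = 0.5.
Along the incline Mg sinθ − f = Ma, and torque about the center fR = Iα = kMR²(a/R) gives f = kMa.
Hence a = g sinθ/(1+k) = 9.8×sin23.7°/1.5 = 2.626 m/s².
With constant a from rest, t = √(2L/a) = √(2·4.02/2.626) ≈ 1.75 s.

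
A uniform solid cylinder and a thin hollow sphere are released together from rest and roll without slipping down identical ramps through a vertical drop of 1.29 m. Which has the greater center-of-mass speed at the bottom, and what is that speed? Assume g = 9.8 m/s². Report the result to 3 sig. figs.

the uniform solid cylinder, at v ≈ 4.11 m/s

For rolling without slipping, Mgh = ½(1+k)Mv² where k = I/(MR²), so v = √(2gh/(1+k)).
Uniform solid cylinder: k = 0.5, giving v = √(2×9.8×1.29/1.5) = 4.106 m/s.
Thin hollow sphere: k = 2/3, giving v = √(2×9.8×1.29/1.667) = 3.895 m/s.
The smaller k wins: the uniform solid cylinder, at ≈ 4.11 m/s.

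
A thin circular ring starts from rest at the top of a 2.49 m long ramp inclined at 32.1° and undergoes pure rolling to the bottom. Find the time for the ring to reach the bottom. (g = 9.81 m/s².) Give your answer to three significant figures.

The moment of inertia is MR², giving k ≡ I/(MR²) = 1.
Newton's second law down the slope: Mg sinθ − f = Ma. The torque equation fR = Iα (with α = a/R) gives f = kMa.
Hence a = g sinθ/(1+k) = 9.81×sin32.1°/2 = 2.607 m/s².
With constant a from rest, t = √(2L/a) = √(2·2.49/2.607) ≈ 1.38 s.

t ≈ 1.38 s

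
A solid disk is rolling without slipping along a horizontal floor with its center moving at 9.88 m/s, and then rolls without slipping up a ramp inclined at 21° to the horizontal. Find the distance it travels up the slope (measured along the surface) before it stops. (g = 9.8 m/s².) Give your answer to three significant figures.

For this body I = (1/2)MR², i.e. k = I/(MR²) = 0.5.
Rolling without slipping gives ω = v/R, so the total kinetic energy is ½Mv² + ½Iω² = ½(1+k)Mv² = (3/4)Mv².
Setting this equal to Mgh gives the vertical rise h = (1+k)v₀²/(2g) = 1.5×9.88²/(2×9.8) = 7.47 m.
The distance along the slope is d = h/sinθ = 7.47/sin21° ≈ 20.8 m.

d ≈ 20.8 m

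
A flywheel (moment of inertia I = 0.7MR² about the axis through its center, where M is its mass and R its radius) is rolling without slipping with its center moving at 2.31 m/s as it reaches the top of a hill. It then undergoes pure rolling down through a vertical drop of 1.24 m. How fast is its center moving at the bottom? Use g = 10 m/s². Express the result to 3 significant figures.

v ≈ 4.46 m/s

For this body I = 0.7MR², i.e. k = I/(MR²) = 0.7.
The rolling condition ω = v/R makes the rotational term ½I(v/R)² = ½kMv², so KE_total = ½(1+k)Mv² = (17/20)Mv².
Energy conservation: (17/20)Mv₀² + Mgh = (17/20)Mv², so v² = v₀² + 2gh/(1+k).
v = √(2.31² + 2×10×1.24/1.7) = √19.92 ≈ 4.46 m/s.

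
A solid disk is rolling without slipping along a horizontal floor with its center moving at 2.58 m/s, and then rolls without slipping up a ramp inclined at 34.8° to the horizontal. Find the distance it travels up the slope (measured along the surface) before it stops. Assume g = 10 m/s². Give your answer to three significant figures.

The moment of inertia is (1/2)MR², giving k ≡ I/(MR²) = 0.5.
Since it rolls without slipping, ω = v/R and KE = ½Mv² + ½Iω² = ½(1+k)Mv² = (3/4)Mv².
Setting this equal to Mgh gives the vertical rise h = (1+k)v₀²/(2g) = 1.5×2.58²/(2×10) = 0.4992 m.
Along the incline, d = h/sinθ = 0.4992/sin34.8° ≈ 0.875 m.

d ≈ 0.875 m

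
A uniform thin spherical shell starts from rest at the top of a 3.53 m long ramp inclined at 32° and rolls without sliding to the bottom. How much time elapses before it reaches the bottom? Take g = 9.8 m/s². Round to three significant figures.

t ≈ 1.51 s

With I = (2/3)MR², the ratio k = I/(MR²) is 2/3.
Along the incline Mg sinθ − f = Ma, and torque about the center fR = Iα = kMR²(a/R) gives f = kMa.
Hence a = g sinθ/(1+k) = 9.8×sin32°/1.667 = 3.116 m/s².
Starting from rest, L = ½at², so t = √(2L/a) = √(2×3.53/3.116) ≈ 1.51 s.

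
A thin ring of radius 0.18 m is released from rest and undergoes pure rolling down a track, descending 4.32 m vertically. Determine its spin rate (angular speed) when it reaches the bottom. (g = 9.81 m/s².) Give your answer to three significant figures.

The moment of inertia is MR², giving k ≡ I/(MR²) = 1.
The rolling condition ω = v/R makes the rotational term ½I(v/R)² = ½kMv², so KE_total = ½(1+k)Mv² = Mv².
Energy conservation Mgh = ½(1+k)Mv² gives v = √(2gh/(1+k)) = √(2 × 9.81 × 4.32 / 2) = 6.51 m/s.
The angular speed follows from ω = v/R = 6.51/0.18 ≈ 36.2 rad/s.

ω ≈ 36.2 rad/s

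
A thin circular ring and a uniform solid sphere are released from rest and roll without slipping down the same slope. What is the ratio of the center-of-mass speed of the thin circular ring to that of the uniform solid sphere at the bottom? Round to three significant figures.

v_ratio ≈ 0.837

Each satisfies Mgh = ½(1+k)Mv² with k = I/(MR²), so v ∝ 1/√(1+k).
For the thin circular ring k = 1; for the uniform solid sphere k = 0.4.
v₁/v₂ = √((1+k₂)/(1+k₁)) = √(1.4/2) ≈ 0.837.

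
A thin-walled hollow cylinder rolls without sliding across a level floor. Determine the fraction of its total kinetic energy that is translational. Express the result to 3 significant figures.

fraction ≈ 0.500

For this body I = MR², i.e. k = I/(MR²) = 1.
With ω = v/R, KE_trans = ½Mv² and KE_rot = ½Iω² = ½kMv², so KE_total = ½(1+k)Mv².
The translational fraction is therefore 1/(1+k) = 1/2 ≈ 0.500.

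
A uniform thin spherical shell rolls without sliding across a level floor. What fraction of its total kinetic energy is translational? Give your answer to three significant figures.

fraction ≈ 0.600

Here I = (2/3)MR², so the shape factor k = I/(MR²) = 2/3.
With ω = v/R, KE_trans = ½Mv² and KE_rot = ½Iω² = ½kMv², so KE_total = ½(1+k)Mv².
The translational fraction is therefore 1/(1+k) = 1/1.667 ≈ 0.600.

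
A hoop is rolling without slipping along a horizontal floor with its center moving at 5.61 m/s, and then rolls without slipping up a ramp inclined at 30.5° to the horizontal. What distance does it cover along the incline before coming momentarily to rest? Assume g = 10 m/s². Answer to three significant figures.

Here I = MR², so the shape factor k = I/(MR²) = 1.
Pure rolling means v = ωR; then KE = ½Mv² + ½I(v/R)² = ½(1+k)Mv² = Mv².
Setting this equal to Mgh gives the vertical rise h = (1+k)v₀²/(2g) = 2×5.61²/(2×10) = 3.147 m.
The distance along the slope is d = h/sinθ = 3.147/sin30.5° ≈ 6.20 m.

d ≈ 6.20 m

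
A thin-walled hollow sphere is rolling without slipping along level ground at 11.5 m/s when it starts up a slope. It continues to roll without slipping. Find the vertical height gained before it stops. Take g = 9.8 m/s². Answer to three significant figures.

For this body I = (2/3)MR², i.e. k = I/(MR²) = 2/3.
Pure rolling means v = ωR; then KE = ½Mv² + ½I(v/R)² = ½(1+k)Mv² = (5/6)Mv².
All of this converts to potential energy at the highest point: (5/6)Mv₀² = Mgh.
Thus h = (1+k)v₀²/(2g) = 1.667 × 11.5² / (2 × 9.8) ≈ 11.2 m.

h ≈ 11.2 m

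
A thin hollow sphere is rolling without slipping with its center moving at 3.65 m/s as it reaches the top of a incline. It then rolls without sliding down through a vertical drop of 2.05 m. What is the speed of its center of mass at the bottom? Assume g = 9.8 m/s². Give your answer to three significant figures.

v ≈ 6.12 m/s

Here I = (2/3)MR², so the shape factor k = I/(MR²) = 2/3.
Rolling without slipping gives ω = v/R, so the total kinetic energy is ½Mv² + ½Iω² = ½(1+k)Mv² = (5/6)Mv².
Conserving energy between top and bottom: (5/6)Mv² = (5/6)Mv₀² + Mgh, hence v² = v₀² + 2gh/(1+k).
v = √(3.65² + 2×9.8×2.05/1.667) = √37.43 ≈ 6.12 m/s.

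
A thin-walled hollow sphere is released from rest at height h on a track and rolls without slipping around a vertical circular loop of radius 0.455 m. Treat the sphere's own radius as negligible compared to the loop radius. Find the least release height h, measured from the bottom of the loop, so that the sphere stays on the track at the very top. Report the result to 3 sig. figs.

h_min ≈ 1.29 m

For this body I = (2/3)MR², i.e. k = I/(MR²) = 2/3.
At the top of the loop, the minimum-contact condition is Mg = Mv_top²/r, so v_top² = gr.
With ω = v/R, the kinetic energy at speed v is ½(1+k)Mv² = (5/6)Mv².
Energy conservation from release (height h) to the top (height 2r): Mgh = Mg(2r) + (5/6)M·gr.
Thus h_min = 2r + (1+k)r/2 = r(2 + 1.667/2) = 0.455 × 2.833 ≈ 1.29 m.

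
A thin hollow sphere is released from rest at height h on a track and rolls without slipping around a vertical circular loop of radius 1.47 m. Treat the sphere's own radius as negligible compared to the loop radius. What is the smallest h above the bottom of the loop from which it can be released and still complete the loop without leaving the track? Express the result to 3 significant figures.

h_min ≈ 4.17 m

For this body I = (2/3)MR², i.e. k = I/(MR²) = 2/3.
At the top, contact is just lost when gravity alone supplies the centripetal force: Mg = Mv_top²/r, i.e. v_top² = gr.
With ω = v/R, the kinetic energy at speed v is ½(1+k)Mv² = (5/6)Mv².
Energy conservation from release (height h) to the top (height 2r): Mgh = Mg(2r) + (5/6)M·gr.
Thus h_min = 2r + (1+k)r/2 = r(2 + 1.667/2) = 1.47 × 2.833 ≈ 4.17 m.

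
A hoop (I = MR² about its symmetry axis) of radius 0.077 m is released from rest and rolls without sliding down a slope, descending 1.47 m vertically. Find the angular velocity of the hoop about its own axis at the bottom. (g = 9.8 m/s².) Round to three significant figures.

The moment of inertia is MR², giving k ≡ I/(MR²) = 1.
Since it rolls without slipping, ω = v/R and KE = ½Mv² + ½Iω² = ½(1+k)Mv² = Mv².
Energy conservation Mgh = ½(1+k)Mv² gives v = √(2gh/(1+k)) = √(2 × 9.8 × 1.47 / 2) = 3.796 m/s.
The angular speed follows from ω = v/R = 3.796/0.077 ≈ 49.3 rad/s.

ω ≈ 49.3 rad/s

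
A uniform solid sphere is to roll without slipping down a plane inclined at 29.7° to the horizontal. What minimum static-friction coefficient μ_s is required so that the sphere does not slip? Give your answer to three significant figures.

μ_min ≈ 0.163

For this body I = (2/5)MR², i.e. k = I/(MR²) = 0.4.
Translational: Mg sinθ − f = Ma. Rotational about the CM: fR = Iα = kMRa, so f = kMa.
These give a = g sinθ/(1+k) and the required friction f = kMg sinθ/(1+k).
The normal force is N = Mg cosθ, so μ_min = f/N = k tanθ/(1+k).
μ_min = 0.4 × tan29.7° / 1.4 ≈ 0.163.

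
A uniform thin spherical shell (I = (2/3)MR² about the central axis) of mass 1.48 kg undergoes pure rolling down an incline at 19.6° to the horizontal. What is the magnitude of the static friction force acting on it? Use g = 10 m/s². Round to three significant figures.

f ≈ 1.99 N

Here I = (2/3)MR², so the shape factor k = I/(MR²) = 2/3.
Along the incline Mg sinθ − f = Ma, and torque about the center fR = Iα = kMR²(a/R) gives f = kMa.
Combining, a = g sinθ/(1+k) and f = kMa = kMg sinθ/(1+k).
f = (2/3) × 1.48 × 10 × sin19.6° / 1.667 ≈ 1.99 N.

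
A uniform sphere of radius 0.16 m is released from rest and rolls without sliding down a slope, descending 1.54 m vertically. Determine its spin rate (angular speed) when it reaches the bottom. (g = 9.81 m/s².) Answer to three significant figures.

ω ≈ 29.0 rad/s

With I = (2/5)MR², the ratio k = I/(MR²) is 0.4.
Rolling without slipping gives ω = v/R, so the total kinetic energy is ½Mv² + ½Iω² = ½(1+k)Mv² = (7/10)Mv².
Energy conservation Mgh = ½(1+k)Mv² gives v = √(2gh/(1+k)) = √(2 × 9.81 × 1.54 / 1.4) = 4.646 m/s.
Then ω = v/R = 4.646 / 0.16 ≈ 29.0 rad/s.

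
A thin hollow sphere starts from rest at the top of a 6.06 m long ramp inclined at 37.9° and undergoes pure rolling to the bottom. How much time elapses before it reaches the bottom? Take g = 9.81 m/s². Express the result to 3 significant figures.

t ≈ 1.83 s

Here I = (2/3)MR², so the shape factor k = I/(MR²) = 2/3.
Translational: Mg sinθ − f = Ma. Rotational about the CM: fR = Iα = kMRa, so f = kMa.
Hence a = g sinθ/(1+k) = 9.81×sin37.9°/1.667 = 3.616 m/s².
With constant a from rest, t = √(2L/a) = √(2·6.06/3.616) ≈ 1.83 s.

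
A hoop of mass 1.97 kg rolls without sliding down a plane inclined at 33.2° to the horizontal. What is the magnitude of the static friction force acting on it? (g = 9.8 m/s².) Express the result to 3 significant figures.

f ≈ 5.29 N

The moment of inertia is MR², giving k ≡ I/(MR²) = 1.
Newton's second law down the slope: Mg sinθ − f = Ma. The torque equation fR = Iα (with α = a/R) gives f = kMa.
Combining, a = g sinθ/(1+k) and f = kMa = kMg sinθ/(1+k).
f = 1 × 1.97 × 9.8 × sin33.2° / 2 ≈ 5.29 N.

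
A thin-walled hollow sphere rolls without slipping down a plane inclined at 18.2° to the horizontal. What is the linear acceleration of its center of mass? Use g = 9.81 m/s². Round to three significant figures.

a ≈ 1.84 m/s²

For this body I = (2/3)MR², i.e. k = I/(MR²) = 2/3.
Newton's second law down the slope: Mg sinθ − f = Ma. The torque equation fR = Iα (with α = a/R) gives f = kMa.
Eliminating f: Mg sinθ = (1+k)Ma, so a = g sinθ/(1+k) = 9.81 × sin18.2° / 1.667 ≈ 1.84 m/s².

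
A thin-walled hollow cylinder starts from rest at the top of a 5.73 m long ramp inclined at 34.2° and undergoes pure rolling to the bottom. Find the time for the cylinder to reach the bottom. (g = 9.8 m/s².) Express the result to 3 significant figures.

t ≈ 2.04 s

For this body I = MR², i.e. k = I/(MR²) = 1.
Along the incline Mg sinθ − f = Ma, and torque about the center fR = Iα = kMR²(a/R) gives f = kMa.
Hence a = g sinθ/(1+k) = 9.8×sin34.2°/2 = 2.754 m/s².
With constant a from rest, t = √(2L/a) = √(2·5.73/2.754) ≈ 2.04 s.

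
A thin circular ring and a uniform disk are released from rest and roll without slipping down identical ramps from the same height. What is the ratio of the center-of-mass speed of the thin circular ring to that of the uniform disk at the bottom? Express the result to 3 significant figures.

v_ratio ≈ 0.866

Each satisfies Mgh = ½(1+k)Mv² with k = I/(MR²), so v ∝ 1/√(1+k).
For the thin circular ring k = 1; for the uniform disk k = 0.5.
v₁/v₂ = √((1+k₂)/(1+k₁)) = √(1.5/2) ≈ 0.866.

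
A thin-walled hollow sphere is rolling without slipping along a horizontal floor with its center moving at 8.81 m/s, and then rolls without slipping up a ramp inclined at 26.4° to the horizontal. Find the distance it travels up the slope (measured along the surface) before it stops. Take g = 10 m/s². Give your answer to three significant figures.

With I = (2/3)MR², the ratio k = I/(MR²) is 2/3.
Rolling without slipping gives ω = v/R, so the total kinetic energy is ½Mv² + ½Iω² = ½(1+k)Mv² = (5/6)Mv².
Setting this equal to Mgh gives the vertical rise h = (1+k)v₀²/(2g) = 1.667×8.81²/(2×10) = 6.468 m.
Along the incline, d = h/sinθ = 6.468/sin26.4° ≈ 14.5 m.

d ≈ 14.5 m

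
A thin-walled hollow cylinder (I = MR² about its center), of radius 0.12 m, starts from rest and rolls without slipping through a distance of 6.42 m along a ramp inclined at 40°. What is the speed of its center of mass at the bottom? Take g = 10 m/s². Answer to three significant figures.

v ≈ 6.42 m/s

For this body I = MR², i.e. k = I/(MR²) = 1.
Pure rolling means v = ωR; then KE = ½Mv² + ½I(v/R)² = ½(1+k)Mv² = Mv².
The vertical drop is h = L sinθ = 6.42 × sin40° = 4.127 m.
Energy conservation: Mgh = Mv², so v = √(2gh/(1+k)) = √(2 × 10 × 4.127 / 2) ≈ 6.42 m/s.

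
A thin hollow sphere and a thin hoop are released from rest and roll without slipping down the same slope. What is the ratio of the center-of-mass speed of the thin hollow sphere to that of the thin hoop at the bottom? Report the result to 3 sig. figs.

Each satisfies Mgh = ½(1+k)Mv² with k = I/(MR²), so v ∝ 1/√(1+k).
For the thin hollow sphere k = 2/3; for the thin hoop k = 1.
v₁/v₂ = √((1+k₂)/(1+k₁)) = √(2/1.667) ≈ 1.10.

v_ratio ≈ 1.10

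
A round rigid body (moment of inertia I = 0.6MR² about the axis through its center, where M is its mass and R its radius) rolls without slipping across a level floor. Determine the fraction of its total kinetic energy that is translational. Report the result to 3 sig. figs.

fraction ≈ 0.625

With I = 0.6MR², the ratio k = I/(MR²) is 0.6.
With ω = v/R, KE_trans = ½Mv² and KE_rot = ½Iω² = ½kMv², so KE_total = ½(1+k)Mv².
The translational fraction is therefore 1/(1+k) = 1/1.6 ≈ 0.625.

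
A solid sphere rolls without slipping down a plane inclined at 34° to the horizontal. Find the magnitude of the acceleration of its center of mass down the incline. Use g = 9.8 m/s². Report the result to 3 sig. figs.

a ≈ 3.91 m/s²

The moment of inertia is (2/5)MR², giving k ≡ I/(MR²) = 0.4.
Along the incline Mg sinθ − f = Ma, and torque about the center fR = Iα = kMR²(a/R) gives f = kMa.
Eliminating f: Mg sinθ = (1+k)Ma, so a = g sinθ/(1+k) = 9.8 × sin34° / 1.4 ≈ 3.91 m/s².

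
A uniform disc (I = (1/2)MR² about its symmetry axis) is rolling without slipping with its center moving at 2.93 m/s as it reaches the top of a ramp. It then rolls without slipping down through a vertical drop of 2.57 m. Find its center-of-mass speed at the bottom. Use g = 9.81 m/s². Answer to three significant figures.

For this body I = (1/2)MR², i.e. k = I/(MR²) = 0.5.
The rolling condition ω = v/R makes the rotational term ½I(v/R)² = ½kMv², so KE_total = ½(1+k)Mv² = (3/4)Mv².
Energy conservation: (3/4)Mv₀² + Mgh = (3/4)Mv², so v² = v₀² + 2gh/(1+k).
v = √(2.93² + 2×9.81×2.57/1.5) = √42.2 ≈ 6.50 m/s.

v ≈ 6.50 m/s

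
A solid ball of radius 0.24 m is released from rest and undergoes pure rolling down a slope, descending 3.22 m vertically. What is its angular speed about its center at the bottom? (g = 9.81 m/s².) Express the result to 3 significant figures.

With I = (2/5)MR², the ratio k = I/(MR²) is 0.4.
The rolling condition ω = v/R makes the rotational term ½I(v/R)² = ½kMv², so KE_total = ½(1+k)Mv² = (7/10)Mv².
Energy conservation Mgh = ½(1+k)Mv² gives v = √(2gh/(1+k)) = √(2 × 9.81 × 3.22 / 1.4) = 6.718 m/s.
The angular speed follows from ω = v/R = 6.718/0.24 ≈ 28.0 rad/s.

ω ≈ 28.0 rad/s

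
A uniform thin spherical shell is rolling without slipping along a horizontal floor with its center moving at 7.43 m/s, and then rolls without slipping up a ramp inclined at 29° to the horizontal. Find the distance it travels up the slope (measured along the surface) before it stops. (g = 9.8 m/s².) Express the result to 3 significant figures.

With I = (2/3)MR², the ratio k = I/(MR²) is 2/3.
Rolling without slipping gives ω = v/R, so the total kinetic energy is ½Mv² + ½Iω² = ½(1+k)Mv² = (5/6)Mv².
Setting this equal to Mgh gives the vertical rise h = (1+k)v₀²/(2g) = 1.667×7.43²/(2×9.8) = 4.694 m.
The distance along the slope is d = h/sinθ = 4.694/sin29° ≈ 9.68 m.

d ≈ 9.68 m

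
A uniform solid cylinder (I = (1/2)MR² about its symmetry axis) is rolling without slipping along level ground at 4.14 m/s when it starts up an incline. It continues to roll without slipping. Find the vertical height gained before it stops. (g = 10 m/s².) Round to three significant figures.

With I = (1/2)MR², the ratio k = I/(MR²) is 0.5.
Since it rolls without slipping, ω = v/R and KE = ½Mv² + ½Iω² = ½(1+k)Mv² = (3/4)Mv².
At the top the kinetic energy is zero, so (3/4)Mv₀² = Mgh.
Thus h = (1+k)v₀²/(2g) = 1.5 × 4.14² / (2 × 10) ≈ 1.29 m.

h ≈ 1.29 m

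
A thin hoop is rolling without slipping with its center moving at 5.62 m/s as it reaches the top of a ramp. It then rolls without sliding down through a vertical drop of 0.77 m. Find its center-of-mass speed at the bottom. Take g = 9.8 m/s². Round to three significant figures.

With I = MR², the ratio k = I/(MR²) is 1.
Since it rolls without slipping, ω = v/R and KE = ½Mv² + ½Iω² = ½(1+k)Mv² = Mv².
Conserving energy between top and bottom: Mv² = Mv₀² + Mgh, hence v² = v₀² + 2gh/(1+k).
v = √(5.62² + 2×9.8×0.77/2) = √39.13 ≈ 6.26 m/s.

v ≈ 6.26 m/s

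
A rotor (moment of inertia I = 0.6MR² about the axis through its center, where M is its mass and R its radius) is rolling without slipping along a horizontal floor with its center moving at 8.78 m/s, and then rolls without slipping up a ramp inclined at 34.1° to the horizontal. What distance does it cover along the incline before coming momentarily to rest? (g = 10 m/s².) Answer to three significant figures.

d ≈ 11.0 m

With I = 0.6MR², the ratio k = I/(MR²) is 0.6.
The rolling condition ω = v/R makes the rotational term ½I(v/R)² = ½kMv², so KE_total = ½(1+k)Mv² = (4/5)Mv².
Setting this equal to Mgh gives the vertical rise h = (1+k)v₀²/(2g) = 1.6×8.78²/(2×10) = 6.167 m.
The distance along the slope is d = h/sinθ = 6.167/sin34.1° ≈ 11.0 m.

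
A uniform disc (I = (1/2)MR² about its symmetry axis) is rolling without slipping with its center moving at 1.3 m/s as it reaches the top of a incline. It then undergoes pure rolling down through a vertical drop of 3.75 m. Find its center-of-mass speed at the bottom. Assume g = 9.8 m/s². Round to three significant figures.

v ≈ 7.12 m/s

With I = (1/2)MR², the ratio k = I/(MR²) is 0.5.
Pure rolling means v = ωR; then KE = ½Mv² + ½I(v/R)² = ½(1+k)Mv² = (3/4)Mv².
Conserving energy between top and bottom: (3/4)Mv² = (3/4)Mv₀² + Mgh, hence v² = v₀² + 2gh/(1+k).
v = √(1.3² + 2×9.8×3.75/1.5) = √50.69 ≈ 7.12 m/s.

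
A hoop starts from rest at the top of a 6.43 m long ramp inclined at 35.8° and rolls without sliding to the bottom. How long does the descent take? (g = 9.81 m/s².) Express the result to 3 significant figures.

The moment of inertia is MR², giving k ≡ I/(MR²) = 1.
Newton's second law down the slope: Mg sinθ − f = Ma. The torque equation fR = Iα (with α = a/R) gives f = kMa.
Hence a = g sinθ/(1+k) = 9.81×sin35.8°/2 = 2.869 m/s².
With constant a from rest, t = √(2L/a) = √(2·6.43/2.869) ≈ 2.12 s.

t ≈ 2.12 s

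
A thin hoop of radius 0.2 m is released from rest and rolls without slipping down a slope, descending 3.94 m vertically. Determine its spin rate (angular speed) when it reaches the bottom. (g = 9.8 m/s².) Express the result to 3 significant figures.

With I = MR², the ratio k = I/(MR²) is 1.
Pure rolling means v = ωR; then KE = ½Mv² + ½I(v/R)² = ½(1+k)Mv² = Mv².
Energy conservation Mgh = ½(1+k)Mv² gives v = √(2gh/(1+k)) = √(2 × 9.8 × 3.94 / 2) = 6.214 m/s.
Then ω = v/R = 6.214 / 0.2 ≈ 31.1 rad/s.

ω ≈ 31.1 rad/s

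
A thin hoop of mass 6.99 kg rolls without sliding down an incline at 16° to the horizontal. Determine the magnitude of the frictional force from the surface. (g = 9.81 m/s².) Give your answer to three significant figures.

f ≈ 9.45 N

For this body I = MR², i.e. k = I/(MR²) = 1.
Newton's second law down the slope: Mg sinθ − f = Ma. The torque equation fR = Iα (with α = a/R) gives f = kMa.
Combining, a = g sinθ/(1+k) and f = kMa = kMg sinθ/(1+k).
f = 1 × 6.99 × 9.81 × sin16° / 2 ≈ 9.45 N.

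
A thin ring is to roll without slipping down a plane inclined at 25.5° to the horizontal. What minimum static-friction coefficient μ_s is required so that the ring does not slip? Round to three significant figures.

μ_min ≈ 0.238

With I = MR², the ratio k = I/(MR²) is 1.
Newton's second law down the slope: Mg sinθ − f = Ma. The torque equation fR = Iα (with α = a/R) gives f = kMa.
These give a = g sinθ/(1+k) and the required friction f = kMg sinθ/(1+k).
The normal force is N = Mg cosθ, so μ_min = f/N = k tanθ/(1+k).
μ_min = 1 × tan25.5° / 2 ≈ 0.238.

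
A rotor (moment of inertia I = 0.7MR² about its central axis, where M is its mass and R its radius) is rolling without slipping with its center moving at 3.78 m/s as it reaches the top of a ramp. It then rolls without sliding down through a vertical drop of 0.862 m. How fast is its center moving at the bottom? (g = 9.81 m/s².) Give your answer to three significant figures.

v ≈ 4.92 m/s

The moment of inertia is 0.7MR², giving k ≡ I/(MR²) = 0.7.
Pure rolling means v = ωR; then KE = ½Mv² + ½I(v/R)² = ½(1+k)Mv² = (17/20)Mv².
Conserving energy between top and bottom: (17/20)Mv² = (17/20)Mv₀² + Mgh, hence v² = v₀² + 2gh/(1+k).
v = √(3.78² + 2×9.81×0.862/1.7) = √24.24 ≈ 4.92 m/s.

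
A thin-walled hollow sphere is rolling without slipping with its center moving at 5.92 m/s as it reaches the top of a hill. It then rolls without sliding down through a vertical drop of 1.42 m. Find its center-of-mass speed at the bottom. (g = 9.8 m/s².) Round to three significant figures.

For this body I = (2/3)MR², i.e. k = I/(MR²) = 2/3.
Pure rolling means v = ωR; then KE = ½Mv² + ½I(v/R)² = ½(1+k)Mv² = (5/6)Mv².
Conserving energy between top and bottom: (5/6)Mv² = (5/6)Mv₀² + Mgh, hence v² = v₀² + 2gh/(1+k).
v = √(5.92² + 2×9.8×1.42/1.667) = √51.75 ≈ 7.19 m/s.

v ≈ 7.19 m/s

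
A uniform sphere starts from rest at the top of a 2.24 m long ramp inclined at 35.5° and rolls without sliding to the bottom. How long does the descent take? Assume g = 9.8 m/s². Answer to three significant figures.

Here I = (2/5)MR², so the shape factor k = I/(MR²) = 0.4.
Translational: Mg sinθ − f = Ma. Rotational about the CM: fR = Iα = kMRa, so f = kMa.
Hence a = g sinθ/(1+k) = 9.8×sin35.5°/1.4 = 4.065 m/s².
Starting from rest, L = ½at², so t = √(2L/a) = √(2×2.24/4.065) ≈ 1.05 s.

t ≈ 1.05 s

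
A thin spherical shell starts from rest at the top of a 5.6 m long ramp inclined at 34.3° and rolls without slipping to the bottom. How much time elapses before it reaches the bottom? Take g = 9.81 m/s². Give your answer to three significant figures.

t ≈ 1.84 s

For this body I = (2/3)MR², i.e. k = I/(MR²) = 2/3.
Along the incline Mg sinθ − f = Ma, and torque about the center fR = Iα = kMR²(a/R) gives f = kMa.
Hence a = g sinθ/(1+k) = 9.81×sin34.3°/1.667 = 3.317 m/s².
With constant a from rest, t = √(2L/a) = √(2·5.6/3.317) ≈ 1.84 s.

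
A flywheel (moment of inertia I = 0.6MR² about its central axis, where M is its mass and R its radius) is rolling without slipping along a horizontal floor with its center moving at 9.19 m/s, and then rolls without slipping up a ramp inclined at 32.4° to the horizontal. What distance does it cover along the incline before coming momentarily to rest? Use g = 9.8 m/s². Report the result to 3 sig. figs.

Here I = 0.6MR², so the shape factor k = I/(MR²) = 0.6.
Pure rolling means v = ωR; then KE = ½Mv² + ½I(v/R)² = ½(1+k)Mv² = (4/5)Mv².
Setting this equal to Mgh gives the vertical rise h = (1+k)v₀²/(2g) = 1.6×9.19²/(2×9.8) = 6.894 m.
The distance along the slope is d = h/sinθ = 6.894/sin32.4° ≈ 12.9 m.

d ≈ 12.9 m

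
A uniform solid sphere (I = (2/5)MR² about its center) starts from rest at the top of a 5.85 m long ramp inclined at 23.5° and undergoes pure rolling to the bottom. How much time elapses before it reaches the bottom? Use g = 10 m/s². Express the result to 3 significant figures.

Here I = (2/5)MR², so the shape factor k = I/(MR²) = 0.4.
Newton's second law down the slope: Mg sinθ − f = Ma. The torque equation fR = Iα (with α = a/R) gives f = kMa.
Hence a = g sinθ/(1+k) = 10×sin23.5°/1.4 = 2.848 m/s².
With constant a from rest, t = √(2L/a) = √(2·5.85/2.848) ≈ 2.03 s.

t ≈ 2.03 s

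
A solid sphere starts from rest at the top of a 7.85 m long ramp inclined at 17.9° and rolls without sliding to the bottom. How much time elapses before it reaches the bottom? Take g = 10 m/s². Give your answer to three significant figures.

t ≈ 2.67 s

For this body I = (2/5)MR², i.e. k = I/(MR²) = 0.4.
Newton's second law down the slope: Mg sinθ − f = Ma. The torque equation fR = Iα (with α = a/R) gives f = kMa.
Hence a = g sinθ/(1+k) = 10×sin17.9°/1.4 = 2.195 m/s².
With constant a from rest, t = √(2L/a) = √(2·7.85/2.195) ≈ 2.67 s.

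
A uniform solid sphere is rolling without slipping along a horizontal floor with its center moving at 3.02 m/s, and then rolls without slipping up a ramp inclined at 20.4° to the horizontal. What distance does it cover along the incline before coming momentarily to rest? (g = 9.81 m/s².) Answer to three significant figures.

d ≈ 1.87 m

For this body I = (2/5)MR², i.e. k = I/(MR²) = 0.4.
Rolling without slipping gives ω = v/R, so the total kinetic energy is ½Mv² + ½Iω² = ½(1+k)Mv² = (7/10)Mv².
Setting this equal to Mgh gives the vertical rise h = (1+k)v₀²/(2g) = 1.4×3.02²/(2×9.81) = 0.6508 m.
Along the incline, d = h/sinθ = 0.6508/sin20.4° ≈ 1.87 m.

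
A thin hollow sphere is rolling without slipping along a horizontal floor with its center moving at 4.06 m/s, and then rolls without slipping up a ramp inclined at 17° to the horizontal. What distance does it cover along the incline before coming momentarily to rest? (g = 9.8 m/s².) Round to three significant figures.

d ≈ 4.79 m

With I = (2/3)MR², the ratio k = I/(MR²) is 2/3.
Since it rolls without slipping, ω = v/R and KE = ½Mv² + ½Iω² = ½(1+k)Mv² = (5/6)Mv².
Setting this equal to Mgh gives the vertical rise h = (1+k)v₀²/(2g) = 1.667×4.06²/(2×9.8) = 1.402 m.
Along the incline, d = h/sinθ = 1.402/sin17° ≈ 4.79 m.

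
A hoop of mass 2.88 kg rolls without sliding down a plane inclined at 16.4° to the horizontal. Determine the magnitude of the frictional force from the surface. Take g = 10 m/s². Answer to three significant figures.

With I = MR², the ratio k = I/(MR²) is 1.
Newton's second law down the slope: Mg sinθ − f = Ma. The torque equation fR = Iα (with α = a/R) gives f = kMa.
Combining, a = g sinθ/(1+k) and f = kMa = kMg sinθ/(1+k).
f = 1 × 2.88 × 10 × sin16.4° / 2 ≈ 4.07 N.

f ≈ 4.07 N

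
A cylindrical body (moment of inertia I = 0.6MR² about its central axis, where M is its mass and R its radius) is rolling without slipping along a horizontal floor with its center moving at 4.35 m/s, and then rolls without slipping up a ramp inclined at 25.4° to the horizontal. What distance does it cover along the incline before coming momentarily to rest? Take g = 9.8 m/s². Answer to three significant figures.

The moment of inertia is 0.6MR², giving k ≡ I/(MR²) = 0.6.
Pure rolling means v = ωR; then KE = ½Mv² + ½I(v/R)² = ½(1+k)Mv² = (4/5)Mv².
Setting this equal to Mgh gives the vertical rise h = (1+k)v₀²/(2g) = 1.6×4.35²/(2×9.8) = 1.545 m.
Along the incline, d = h/sinθ = 1.545/sin25.4° ≈ 3.60 m.

d ≈ 3.60 m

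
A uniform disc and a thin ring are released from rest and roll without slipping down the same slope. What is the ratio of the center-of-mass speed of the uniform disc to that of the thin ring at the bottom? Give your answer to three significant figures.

v_ratio ≈ 1.15

Each satisfies Mgh = ½(1+k)Mv² with k = I/(MR²), so v ∝ 1/√(1+k).
For the uniform disc k = 0.5; for the thin ring k = 1.
v₁/v₂ = √((1+k₂)/(1+k₁)) = √(2/1.5) ≈ 1.15.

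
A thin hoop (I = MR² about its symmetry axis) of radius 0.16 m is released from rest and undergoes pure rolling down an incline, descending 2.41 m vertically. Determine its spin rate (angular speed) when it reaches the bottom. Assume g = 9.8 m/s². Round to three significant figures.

ω ≈ 30.4 rad/s

For this body I = MR², i.e. k = I/(MR²) = 1.
The rolling condition ω = v/R makes the rotational term ½I(v/R)² = ½kMv², so KE_total = ½(1+k)Mv² = Mv².
Energy conservation Mgh = ½(1+k)Mv² gives v = √(2gh/(1+k)) = √(2 × 9.8 × 2.41 / 2) = 4.86 m/s.
Then ω = v/R = 4.86 / 0.16 ≈ 30.4 rad/s.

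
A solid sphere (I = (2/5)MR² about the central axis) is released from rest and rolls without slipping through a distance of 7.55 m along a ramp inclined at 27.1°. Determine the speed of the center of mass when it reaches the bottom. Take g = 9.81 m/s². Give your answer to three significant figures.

v ≈ 6.94 m/s

The moment of inertia is (2/5)MR², giving k ≡ I/(MR²) = 0.4.
Since it rolls without slipping, ω = v/R and KE = ½Mv² + ½Iω² = ½(1+k)Mv² = (7/10)Mv².
The vertical drop is h = L sinθ = 7.55 × sin27.1° = 3.439 m.
Energy conservation: Mgh = (7/10)Mv², so v = √(2gh/(1+k)) = √(2 × 9.81 × 3.439 / 1.4) ≈ 6.94 m/s.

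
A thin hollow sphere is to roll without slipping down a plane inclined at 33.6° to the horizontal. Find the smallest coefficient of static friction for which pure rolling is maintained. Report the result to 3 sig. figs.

With I = (2/3)MR², the ratio k = I/(MR²) is 2/3.
Translational: Mg sinθ − f = Ma. Rotational about the CM: fR = Iα = kMRa, so f = kMa.
These give a = g sinθ/(1+k) and the required friction f = kMg sinθ/(1+k).
With N = Mg cosθ, the no-slip condition f ≤ μN gives μ_min = f/N = k tanθ/(1+k).
μ_min = (2/3) × tan33.6° / 1.667 ≈ 0.266.

μ_min ≈ 0.266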